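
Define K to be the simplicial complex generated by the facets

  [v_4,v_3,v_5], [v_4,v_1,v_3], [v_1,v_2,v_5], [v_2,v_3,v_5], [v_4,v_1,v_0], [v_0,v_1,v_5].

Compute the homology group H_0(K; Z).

H_0 ≅ Z.

K has 6 vertices, 12 edges, 6 triangles.
rank ∂_0 = 0, rank ∂_1 = 5 ⇒ b_0 = 6 − 0 − 5 = 1; all invariant factors of ∂_1 are 1 so no torsion. So H_0 ≅ Z.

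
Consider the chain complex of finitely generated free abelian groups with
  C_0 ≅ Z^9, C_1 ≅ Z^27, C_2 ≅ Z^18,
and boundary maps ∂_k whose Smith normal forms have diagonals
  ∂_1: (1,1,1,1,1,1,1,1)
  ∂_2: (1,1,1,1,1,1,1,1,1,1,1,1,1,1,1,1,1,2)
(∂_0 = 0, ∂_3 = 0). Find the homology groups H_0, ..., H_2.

H_0: b_0 = 9 − 0 − 8 = 1; torsion from ∂_1 factors > 1: none. So H_0 ≅ Z.
H_1: b_1 = 27 − 8 − 18 = 1; torsion from ∂_2 factors > 1: [2]. So H_1 ≅ Z ⊕ Z_2.
H_2: b_2 = 18 − 18 − 0 = 0; torsion from ∂_3 factors > 1: none. So H_2 ≅ 0.

H_0 ≅ Z,  H_1 ≅ Z ⊕ Z_2,  H_2 = 0.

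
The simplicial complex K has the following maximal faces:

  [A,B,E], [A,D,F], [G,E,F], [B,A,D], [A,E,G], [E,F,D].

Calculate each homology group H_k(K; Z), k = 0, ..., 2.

Order the vertices as A < B < D < E < F < G. Listing each simplex with vertices in this order, K has dimension 2 with simplices:

  0-simplices (6): A, B, D, E, F, G
  1-simplices (12): AB, AD, AE, AF, AG, BD, BE, DE, DF, EF, EG, FG
  2-simplices (6): ABD, ABE, ADF, AEG, DEF, EFG

Hence C_0 ≅ Z^6, C_1 ≅ Z^12, C_2 ≅ Z^6.

Boundary ∂_1: C_1 → C_0 is given by ∂[p,q] = [q] − [p]. For instance
  ∂FG = G − F.
This gives a 6×12 integer matrix of rank 5; reducing to Smith normal form yields diagonal entries (1,1,1,1,1).

Boundary ∂_2: C_2 → C_1 acts by ∂[p,q,r] = [q,r] − [p,r] + [p,q]. For instance
  ∂ADF = DF − AF + AD,
  ∂ABD = BD − AD + AB.
This gives a 12×6 integer matrix of rank 6; reducing to Smith normal form yields diagonal entries (1,1,1,1,1,1).

Computing H_k = (kernel of ∂_k) / (image of ∂_{k+1}):

  H_0: rank C_0 − rank ∂_1 = 6 − 5 = 1, and the invariant factors of ∂_1 are all 1, so H_0 ≅ Z.
  H_1: rank ker ∂_1 − rank ∂_2 = (12 − 5) − 6 = 1, and the invariant factors of ∂_2 are all 1, so H_1 ≅ Z.
  H_2: rank ker ∂_2 − rank ∂_3 = (6 − 6) − 0 = 0, and there is no ∂_3, so H_2 ≅ 0.

As a check, the Euler characteristic is 6 − 12 + 6 = 0, which agrees with 1 − 1 + 0 = 0.
(K is a triangulation of the cylinder S^1 x I.)

H_0 ≅ Z,  H_1 ≅ Z,  H_2 = 0.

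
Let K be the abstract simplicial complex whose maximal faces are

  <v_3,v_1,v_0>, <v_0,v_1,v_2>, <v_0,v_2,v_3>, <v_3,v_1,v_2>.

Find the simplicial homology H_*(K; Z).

H_0 ≅ Z,  H_1 = 0,  H_2 ≅ Z.

We work with the vertex ordering v_0 < v_1 < v_2 < v_3. The simplices of K, each written with vertices in increasing order, are:

  0-simplices (4): [v_0], [v_1], [v_2], [v_3]
  1-simplices (6): [v_0,v_1], [v_0,v_2], [v_0,v_3], [v_1,v_2], [v_1,v_3], [v_2,v_3]
  2-simplices (4): [v_0,v_1,v_2], [v_0,v_1,v_3], [v_0,v_2,v_3], [v_1,v_2,v_3]

so the chain groups are C_0 ≅ Z^4, C_1 ≅ Z^6, C_2 ≅ Z^4.

∂_1: C_1 → C_0 maps an edge to its endpoints' difference, ∂[p,q] = q − p. For instance
  ∂[v_0,v_3] = [v_3] − [v_0].
The resulting 4×6 matrix has rank 3, and its Smith normal form has invariant factors (1,1,1).

The boundary map ∂_2: C_2 → C_1 acts by ∂[p,q,r] = [q,r] − [p,r] + [p,q]. For instance
  ∂[v_1,v_2,v_3] = [v_2,v_3] − [v_1,v_3] + [v_1,v_2],
  ∂[v_0,v_2,v_3] = [v_2,v_3] − [v_0,v_3] + [v_0,v_2].
The 6×4 boundary matrix has rank 3 and Smith normal form diag(1,1,1).

From H_k ≅ ker(∂_k) / im(∂_{k+1}) we obtain:

  H_0: rank C_0 − rank ∂_1 = 4 − 3 = 1, and the invariant factors of ∂_1 are all 1, so H_0 = Z.
  H_1: rank ker ∂_1 − rank ∂_2 = (6 − 3) − 3 = 0, and the invariant factors of ∂_2 are all 1, so H_1 = 0.
  H_2: rank ker ∂_2 − rank ∂_3 = (4 − 3) − 0 = 1, and there is no ∂_3, so H_2 = Z.

As a check, the Euler characteristic is 4 − 6 + 4 = 2, which agrees with 1 − 0 + 1 = 2.
(K is a triangulation of the 2-sphere S^2.)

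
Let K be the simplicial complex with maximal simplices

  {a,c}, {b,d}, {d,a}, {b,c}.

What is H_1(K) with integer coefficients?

H_1 ≅ Z.

Fix the vertex order a < b < c < d and write every simplex with vertices in increasing order. Then dim K = 1 and the simplices of K are:

  0-simplices (4): a, b, c, d
  1-simplices (4): ac, ad, bc, bd

giving chain groups C_0 ≅ Z^4, C_1 ≅ Z^4.

Boundary ∂_1: C_1 → C_0 sends each edge [p,q] (with p < q) to q − p. For instance
  ∂ac = c − a.
The resulting 4×4 matrix has rank 3, and its Smith normal form has invariant factors (1,1,1).

Computing H_k = (kernel of ∂_k) / (image of ∂_{k+1}):

  H_1: rank ker ∂_1 − rank ∂_2 = (4 − 3) − 0 = 1, and there is no ∂_2, so H_1 = Z.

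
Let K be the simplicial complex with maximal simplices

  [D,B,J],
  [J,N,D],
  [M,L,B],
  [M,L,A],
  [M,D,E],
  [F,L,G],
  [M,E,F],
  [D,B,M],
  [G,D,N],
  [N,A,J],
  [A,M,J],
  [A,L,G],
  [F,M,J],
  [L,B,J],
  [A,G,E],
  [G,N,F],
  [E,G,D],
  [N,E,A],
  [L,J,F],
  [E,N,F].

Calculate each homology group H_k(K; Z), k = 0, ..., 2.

H_0 ≅ Z,  H_1 ≅ Z ⊕ Z/2,  H_2 = 0.

Order the vertices as A < B < D < E < F < G < J < L < M < N. Listing each simplex with vertices in this order, K has dimension 2 with simplices:

  0-simplices (10): A, B, D, E, F, G, J, L, M, N
  1-simplices (30): AE, AG, AJ, AL, AM, AN, BD, BJ, BL, BM, DE, DG, DJ, DM, DN, EF, EG, EM, EN, FG, FJ, FL, FM, FN, GL, GN, JL, JM, JN, LM
  2-simplices (20): AEG, AEN, AGL, AJM, AJN, ALM, BDJ, BDM, BJL, BLM, DEG, DEM, DGN, DJN, EFM, EFN, FGL, FGN, FJL, FJM

Hence C_0 ≅ Z^10, C_1 ≅ Z^30, C_2 ≅ Z^20.

Boundary ∂_1: C_1 → C_0 is given by ∂[p,q] = [q] − [p]. For instance
  ∂BM = M − B.
As a 10×30 matrix over Z this has rank 9, with invariant factors (1,1,1,1,1,1,1,1,1).

Boundary ∂_2: C_2 → C_1 acts by ∂[p,q,r] = [q,r] − [p,r] + [p,q]. For instance
  ∂AEN = EN − AN + AE,
  ∂BDM = DM − BM + BD.
This gives a 30×20 integer matrix of rank 20; reducing to Smith normal form yields diagonal entries (1,1,1,1,1,1,1,1,1,1,1,1,1,1,1,1,1,1,1,2).

Reading off H_k = ker ∂_k / im ∂_{k+1}:

  H_0: rank C_0 − rank ∂_1 = 10 − 9 = 1, and the invariant factors of ∂_1 are all 1, so H_0 = Z.
  H_1: rank ker ∂_1 − rank ∂_2 = (30 − 9) − 20 = 1, and ∂_2 has invariant factor 2 > 1, so H_1 = Z ⊕ Z/2.
  H_2: rank ker ∂_2 − rank ∂_3 = (20 − 20) − 0 = 0, and there is no ∂_3, so H_2 = 0.

(K is a triangulation of the Klein bottle.)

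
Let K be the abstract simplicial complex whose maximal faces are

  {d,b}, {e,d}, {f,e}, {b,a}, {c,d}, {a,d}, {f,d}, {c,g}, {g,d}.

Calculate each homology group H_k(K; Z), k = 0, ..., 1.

Fix the vertex order a < b < c < d < e < f < g and write every simplex with vertices in increasing order. Then dim K = 1 and the simplices of K are:

  0-simplices (7): a, b, c, d, e, f, g
  1-simplices (9): ab, ad, bd, cd, cg, de, df, dg, ef

giving chain groups C_0 ≅ Z^7, C_1 ≅ Z^9.

The boundary map ∂_1: C_1 → C_0 maps an edge to its endpoints' difference, ∂[p,q] = q − p.
This gives a 7×9 integer matrix of rank 6; reducing to Smith normal form yields diagonal entries (1,1,1,1,1,1).

From H_k ≅ ker(∂_k) / im(∂_{k+1}) we obtain:

  H_0: rank C_0 − rank ∂_1 = 7 − 6 = 1, and the invariant factors of ∂_1 are all 1, so H_0 = Z.
  H_1: rank ker ∂_1 − rank ∂_2 = (9 − 6) − 0 = 3, and there is no ∂_2, so H_1 = Z^3.

As a check, the Euler characteristic is 7 − 9 = -2, which agrees with 1 − 3 = -2.

H_0 = Z,  H_1 = Z^3.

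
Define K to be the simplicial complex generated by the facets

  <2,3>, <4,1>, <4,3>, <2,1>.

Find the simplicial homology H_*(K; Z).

H_0 ≅ Z,  H_1 ≅ Z.

Fix the vertex order 1 < 2 < 3 < 4 and write every simplex with vertices in increasing order. Then dim K = 1 and the simplices of K are:

  0-simplices (4): [1], [2], [3], [4]
  1-simplices (4): [1,2], [1,4], [2,3], [3,4]

giving chain groups C_0 ≅ Z^4, C_1 ≅ Z^4.

The boundary map ∂_1: C_1 → C_0 is given by ∂[p,q] = [q] − [p]. For instance
  ∂[1,4] = [4] − [1].
As a 4×4 matrix over Z this has rank 3, with invariant factors (1,1,1).

Computing H_k = (kernel of ∂_k) / (image of ∂_{k+1}):

  H_0: rank C_0 − rank ∂_1 = 4 − 3 = 1, and the invariant factors of ∂_1 are all 1, so H_0 ≅ Z.
  H_1: rank ker ∂_1 − rank ∂_2 = (4 − 3) − 0 = 1, and there is no ∂_2, so H_1 ≅ Z.

As a check, the Euler characteristic is 4 − 4 = 0, which agrees with 1 − 1 = 0.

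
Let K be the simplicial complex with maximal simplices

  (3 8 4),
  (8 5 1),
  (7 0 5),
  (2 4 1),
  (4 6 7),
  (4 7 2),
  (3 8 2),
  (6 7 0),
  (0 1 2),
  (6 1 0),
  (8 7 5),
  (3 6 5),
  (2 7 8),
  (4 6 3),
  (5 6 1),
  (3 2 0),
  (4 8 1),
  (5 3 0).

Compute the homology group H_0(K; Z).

K has 9 vertices, 27 edges, 18 triangles.
rank ∂_0 = 0, rank ∂_1 = 8 ⇒ b_0 = 9 − 0 − 8 = 1; all invariant factors of ∂_1 are 1 so no torsion. So H_0 = Z.

H_0 ≅ Z.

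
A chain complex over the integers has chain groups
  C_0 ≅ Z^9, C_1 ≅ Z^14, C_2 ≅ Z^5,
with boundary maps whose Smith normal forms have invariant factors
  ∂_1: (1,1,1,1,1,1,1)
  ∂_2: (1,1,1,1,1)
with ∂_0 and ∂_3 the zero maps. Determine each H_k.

H_0: b_0 = 9 − 0 − 7 = 2; torsion from ∂_1 factors > 1: none. So H_0 ≅ Z^2.
H_1: b_1 = 14 − 7 − 5 = 2; torsion from ∂_2 factors > 1: none. So H_1 ≅ Z^2.
H_2: b_2 = 5 − 5 − 0 = 0; torsion from ∂_3 factors > 1: none. So H_2 ≅ 0.

H_0 ≅ Z^2,  H_1 ≅ Z^2,  H_2 = 0.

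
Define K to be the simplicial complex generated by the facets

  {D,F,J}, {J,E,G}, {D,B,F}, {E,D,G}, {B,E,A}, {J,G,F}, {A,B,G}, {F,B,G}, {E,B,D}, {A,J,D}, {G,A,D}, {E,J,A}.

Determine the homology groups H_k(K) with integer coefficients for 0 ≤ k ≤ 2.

Order the vertices as A < B < D < E < F < G < J. Listing each simplex with vertices in this order, K has dimension 2 with simplices:

  0-simplices (7): A, B, D, E, F, G, J
  1-simplices (18): AB, AD, AE, AG, AJ, BD, BE, BF, BG, DE, DF, DG, DJ, EG, EJ, FG, FJ, GJ
  2-simplices (12): ABE, ABG, ADG, ADJ, AEJ, BDE, BDF, BFG, DEG, DFJ, EGJ, FGJ

Hence C_0 ≅ Z^7, C_1 ≅ Z^18, C_2 ≅ Z^12.

The boundary map ∂_1: C_1 → C_0 maps an edge to its endpoints' difference, ∂[p,q] = q − p. For instance
  ∂EJ = J − E.
The 7×18 boundary matrix has rank 6 and Smith normal form diag(1,1,1,1,1,1).

The boundary map ∂_2: C_2 → C_1 sends each 2-simplex [p,q,r] to [q,r] − [p,r] + [p,q]. For instance
  ∂DFJ = FJ − DJ + DF,
  ∂ABE = BE − AE + AB.
As a 18×12 matrix over Z this has rank 12, with invariant factors (1,1,1,1,1,1,1,1,1,1,1,2).

Now H_k = ker ∂_k / im ∂_{k+1}, so:

  H_0: rank C_0 − rank ∂_1 = 7 − 6 = 1, and the invariant factors of ∂_1 are all 1, so H_0 ≅ Z.
  H_1: rank ker ∂_1 − rank ∂_2 = (18 − 6) − 12 = 0, and ∂_2 has invariant factor 2 > 1, so H_1 ≅ Z/2.
  H_2: rank ker ∂_2 − rank ∂_3 = (12 − 12) − 0 = 0, and there is no ∂_3, so H_2 ≅ 0.

As a check, the Euler characteristic is 7 − 18 + 12 = 1, which agrees with 1 − 0 + 0 = 1.

H_0 = Z,  H_1 = Z/2,  H_2 = 0.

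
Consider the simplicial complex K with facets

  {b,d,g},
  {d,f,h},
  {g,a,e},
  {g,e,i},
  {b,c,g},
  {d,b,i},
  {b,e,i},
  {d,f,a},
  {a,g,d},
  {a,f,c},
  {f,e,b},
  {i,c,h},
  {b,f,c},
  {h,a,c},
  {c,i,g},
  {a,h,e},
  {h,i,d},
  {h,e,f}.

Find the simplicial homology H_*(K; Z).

H_0 = Z,  H_1 = Z ⊕ Z/2,  H_2 = 0.

Take the total order a < b < c < d < e < f < g < h < i on the vertex set. Then K (dimension 2) consists of the simplices:

  0-simplices (9): a, b, c, d, e, f, g, h, i
  1-simplices (27): ac, ad, ae, af, ag, ah, bc, bd, be, bf, bg, bi, cf, cg, ch, ci, df, dg, dh, di, ef, eg, eh, ei, fh, gi, hi
  2-simplices (18): acf, ach, adf, adg, aeg, aeh, bcf, bcg, bdg, bdi, bef, bei, cgi, chi, dfh, dhi, efh, egi

giving chain groups C_0 ≅ Z^9, C_1 ≅ Z^27, C_2 ≅ Z^18.

Boundary ∂_1: C_1 → C_0 is given by ∂[p,q] = [q] − [p].
The 9×27 boundary matrix has rank 8 and Smith normal form diag(1,1,1,1,1,1,1,1).

Boundary ∂_2: C_2 → C_1 acts by ∂[p,q,r] = [q,r] − [p,r] + [p,q]. For instance
  ∂bdg = dg − bg + bd,
  ∂bdi = di − bi + bd.
The 27×18 boundary matrix has rank 18 and Smith normal form diag(1,1,1,1,1,1,1,1,1,1,1,1,1,1,1,1,1,2).

Reading off H_k = ker ∂_k / im ∂_{k+1}:

  H_0: rank C_0 − rank ∂_1 = 9 − 8 = 1, and the invariant factors of ∂_1 are all 1, so H_0 = Z.
  H_1: rank ker ∂_1 − rank ∂_2 = (27 − 8) − 18 = 1, and ∂_2 has invariant factor 2 > 1, so H_1 = Z ⊕ Z/2.
  H_2: rank ker ∂_2 − rank ∂_3 = (18 − 18) − 0 = 0, and there is no ∂_3, so H_2 = 0.

As a check, the Euler characteristic is 9 − 27 + 18 = 0, which agrees with 1 − 1 + 0 = 0.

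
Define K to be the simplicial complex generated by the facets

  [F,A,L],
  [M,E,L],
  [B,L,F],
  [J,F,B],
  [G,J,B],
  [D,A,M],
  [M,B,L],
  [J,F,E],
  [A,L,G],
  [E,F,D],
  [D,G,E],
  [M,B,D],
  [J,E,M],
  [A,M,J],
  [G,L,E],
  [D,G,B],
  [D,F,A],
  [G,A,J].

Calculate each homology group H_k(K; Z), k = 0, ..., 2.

Take the total order A < B < D < E < F < G < J < L < M on the vertex set. Then K (dimension 2) consists of the simplices:

  0-simplices (9): A, B, D, E, F, G, J, L, M
  1-simplices (27): AD, AF, AG, AJ, AL, AM, BD, BF, BG, BJ, BL, BM, DE, DF, DG, DM, EF, EG, EJ, EL, EM, FJ, FL, GJ, GL, JM, LM
  2-simplices (18): ADF, ADM, AFL, AGJ, AGL, AJM, BDG, BDM, BFJ, BFL, BGJ, BLM, DEF, DEG, EFJ, EGL, EJM, ELM

so the chain groups are C_0 ≅ Z^9, C_1 ≅ Z^27, C_2 ≅ Z^18.

The boundary map ∂_1: C_1 → C_0 is given by ∂[p,q] = [q] − [p]. For instance
  ∂JM = M − J.
The 9×27 boundary matrix has rank 8 and Smith normal form diag(1,1,1,1,1,1,1,1).

Boundary ∂_2: C_2 → C_1 maps a triangle to the signed sum of its edges. For instance
  ∂BFJ = FJ − BJ + BF,
  ∂ADF = DF − AF + AD.
The 27×18 boundary matrix has rank 17 and Smith normal form diag(1,1,1,1,1,1,1,1,1,1,1,1,1,1,1,1,1).

Computing H_k = (kernel of ∂_k) / (image of ∂_{k+1}):

  H_0: rank C_0 − rank ∂_1 = 9 − 8 = 1, and the invariant factors of ∂_1 are all 1, so H_0 = Z.
  H_1: rank ker ∂_1 − rank ∂_2 = (27 − 8) − 17 = 2, and the invariant factors of ∂_2 are all 1, so H_1 = Z^2.
  H_2: rank ker ∂_2 − rank ∂_3 = (18 − 17) − 0 = 1, and there is no ∂_3, so H_2 = Z.

As a check, the Euler characteristic is 9 − 27 + 18 = 0, which agrees with 1 − 2 + 1 = 0.
(K is a triangulation of the torus T^2.)

H_0 = Z,  H_1 = Z^2,  H_2 = Z.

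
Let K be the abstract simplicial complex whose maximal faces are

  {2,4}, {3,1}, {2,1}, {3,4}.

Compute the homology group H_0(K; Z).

H_0 = Z.

Fix the vertex order 1 < 2 < 3 < 4 and write every simplex with vertices in increasing order. Then dim K = 1 and the simplices of K are:

  0-simplices (4): [1], [2], [3], [4]
  1-simplices (4): [1,2], [1,3], [2,4], [3,4]

Hence C_0 ≅ Z^4, C_1 ≅ Z^4.

The boundary map ∂_1: C_1 → C_0 sends each edge [p,q] (with p < q) to q − p. For instance
  ∂[3,4] = [4] − [3].
The resulting 4×4 matrix has rank 3, and its Smith normal form has invariant factors (1,1,1).

Reading off H_k = ker ∂_k / im ∂_{k+1}:

  H_0: rank C_0 − rank ∂_1 = 4 − 3 = 1, and the invariant factors of ∂_1 are all 1, so H_0 = Z.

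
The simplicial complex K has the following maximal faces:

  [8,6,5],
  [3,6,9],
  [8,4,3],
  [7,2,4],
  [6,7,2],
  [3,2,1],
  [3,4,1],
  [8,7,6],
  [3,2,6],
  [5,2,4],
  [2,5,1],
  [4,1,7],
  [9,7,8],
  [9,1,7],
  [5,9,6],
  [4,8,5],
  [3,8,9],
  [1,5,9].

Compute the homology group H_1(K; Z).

H_1 = Z ⊕ Z/2.

Fix the vertex order 1 < 2 < 3 < 4 < 5 < 6 < 7 < 8 < 9 and write every simplex with vertices in increasing order. Then dim K = 2 and the simplices of K are:

  0-simplices (9): [1], [2], [3], [4], [5], [6], [7], [8], [9]
  1-simplices (27): (27 of them)
  2-simplices (18): [1,2,3], [1,2,5], [1,3,4], [1,4,7], [1,5,9], [1,7,9], [2,3,6], [2,4,5], [2,4,7], [2,6,7], [3,4,8], [3,6,9], [3,8,9], [4,5,8], [5,6,8], [5,6,9], [6,7,8], [7,8,9]

Hence C_0 ≅ Z^9, C_1 ≅ Z^27, C_2 ≅ Z^18.

Boundary ∂_1: C_1 → C_0 is given by ∂[p,q] = [q] − [p]. For instance
  ∂[3,8] = [8] − [3].
This gives a 9×27 integer matrix of rank 8; reducing to Smith normal form yields diagonal entries (1,1,1,1,1,1,1,1).

Boundary ∂_2: C_2 → C_1 acts by ∂[p,q,r] = [q,r] − [p,r] + [p,q]. For instance
  ∂[1,7,9] = [7,9] − [1,9] + [1,7],
  ∂[2,6,7] = [6,7] − [2,7] + [2,6].
The resulting 27×18 matrix has rank 18, and its Smith normal form has invariant factors (1,1,1,1,1,1,1,1,1,1,1,1,1,1,1,1,1,2).

Reading off H_k = ker ∂_k / im ∂_{k+1}:

  H_1: rank ker ∂_1 − rank ∂_2 = (27 − 8) − 18 = 1, and ∂_2 has invariant factor 2 > 1, so H_1 ≅ Z ⊕ Z/2.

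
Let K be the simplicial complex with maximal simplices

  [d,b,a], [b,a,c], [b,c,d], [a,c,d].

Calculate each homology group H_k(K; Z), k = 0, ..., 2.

H_0 ≅ Z,  H_1 = 0,  H_2 ≅ Z.

K has 4 vertices, 6 edges, 4 triangles.
rank ∂_0 = 0, rank ∂_1 = 3 ⇒ b_0 = 4 − 0 − 3 = 1; all invariant factors of ∂_1 are 1 so no torsion. So H_0 ≅ Z.
rank ∂_1 = 3, rank ∂_2 = 3 ⇒ b_1 = 6 − 3 − 3 = 0; all invariant factors of ∂_2 are 1 so no torsion. So H_1 ≅ 0.
rank ∂_2 = 3, rank ∂_3 = 0 ⇒ b_2 = 4 − 3 − 0 = 1. So H_2 ≅ Z.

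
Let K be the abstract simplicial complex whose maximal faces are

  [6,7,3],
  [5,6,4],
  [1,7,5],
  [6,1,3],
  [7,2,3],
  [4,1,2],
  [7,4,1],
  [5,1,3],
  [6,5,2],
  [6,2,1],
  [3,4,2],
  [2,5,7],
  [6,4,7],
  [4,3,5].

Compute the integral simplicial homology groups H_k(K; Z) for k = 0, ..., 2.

We work with the vertex ordering 1 < 2 < 3 < 4 < 5 < 6 < 7. The simplices of K, each written with vertices in increasing order, are:

  0-simplices (7): [1], [2], [3], [4], [5], [6], [7]
  1-simplices (21): [1,2], [1,3], [1,4], [1,5], [1,6], [1,7], [2,3], [2,4], [2,5], [2,6], [2,7], [3,4], [3,5], [3,6], [3,7], [4,5], [4,6], [4,7], [5,6], [5,7], [6,7]
  2-simplices (14): [1,2,4], [1,2,6], [1,3,5], [1,3,6], [1,4,7], [1,5,7], [2,3,4], [2,3,7], [2,5,6], [2,5,7], [3,4,5], [3,6,7], [4,5,6], [4,6,7]

Hence C_0 ≅ Z^7, C_1 ≅ Z^21, C_2 ≅ Z^14.

The boundary map ∂_1: C_1 → C_0 sends each edge [p,q] (with p < q) to q − p.
This gives a 7×21 integer matrix of rank 6; reducing to Smith normal form yields diagonal entries (1,1,1,1,1,1).

∂_2: C_2 → C_1 maps a triangle to the signed sum of its edges. For instance
  ∂[4,5,6] = [5,6] − [4,6] + [4,5],
  ∂[2,5,7] = [5,7] − [2,7] + [2,5].
As a 21×14 matrix over Z this has rank 13, with invariant factors (1,1,1,1,1,1,1,1,1,1,1,1,1).

From H_k ≅ ker(∂_k) / im(∂_{k+1}) we obtain:

  H_0: rank C_0 − rank ∂_1 = 7 − 6 = 1, and the invariant factors of ∂_1 are all 1, so H_0 ≅ Z.
  H_1: rank ker ∂_1 − rank ∂_2 = (21 − 6) − 13 = 2, and the invariant factors of ∂_2 are all 1, so H_1 ≅ Z^2.
  H_2: rank ker ∂_2 − rank ∂_3 = (14 − 13) − 0 = 1, and there is no ∂_3, so H_2 ≅ Z.

As a check, the Euler characteristic is 7 − 21 + 14 = 0, which agrees with 1 − 2 + 1 = 0.

H_0 = Z,  H_1 = Z^2,  H_2 = Z.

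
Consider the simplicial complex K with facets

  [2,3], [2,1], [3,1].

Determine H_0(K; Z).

Fix the vertex order 1 < 2 < 3 and write every simplex with vertices in increasing order. Then dim K = 1 and the simplices of K are:

  0-simplices (3): [1], [2], [3]
  1-simplices (3): [1,2], [1,3], [2,3]

giving chain groups C_0 ≅ Z^3, C_1 ≅ Z^3.

Boundary ∂_1: C_1 → C_0 maps an edge to its endpoints' difference, ∂[p,q] = q − p. For instance
  ∂[2,3] = [3] − [2].
The 3×3 boundary matrix has rank 2 and Smith normal form diag(1,1).

Reading off H_k = ker ∂_k / im ∂_{k+1}:

  H_0: rank C_0 − rank ∂_1 = 3 − 2 = 1, and the invariant factors of ∂_1 are all 1, so H_0 = Z.

H_0 = Z.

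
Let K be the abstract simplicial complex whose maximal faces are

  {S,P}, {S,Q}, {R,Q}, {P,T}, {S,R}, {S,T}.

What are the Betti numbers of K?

b_0 = 1, b_1 = 2.

Take the total order P < Q < R < S < T on the vertex set. Then K (dimension 1) consists of the simplices:

  0-simplices (5): P, Q, R, S, T
  1-simplices (6): PS, PT, QR, QS, RS, ST

giving chain groups C_0 ≅ Z^5, C_1 ≅ Z^6.

The boundary map ∂_1: C_1 → C_0 sends each edge [p,q] (with p < q) to q − p. For instance
  ∂PT = T − P.
The 5×6 boundary matrix has rank 4 and Smith normal form diag(1,1,1,1).

Reading off H_k = ker ∂_k / im ∂_{k+1}:

  H_0: rank C_0 − rank ∂_1 = 5 − 4 = 1, and the invariant factors of ∂_1 are all 1, so H_0 = Z.
  H_1: rank ker ∂_1 − rank ∂_2 = (6 − 4) − 0 = 2, and there is no ∂_2, so H_1 = Z^2.

(K is a triangulation of a wedge of 2 circles.)

Hence the Betti numbers are b_0 = 1, b_1 = 2.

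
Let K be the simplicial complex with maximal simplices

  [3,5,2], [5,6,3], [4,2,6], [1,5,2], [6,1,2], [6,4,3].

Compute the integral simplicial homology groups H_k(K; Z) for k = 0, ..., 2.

H_0 = Z,  H_1 = Z,  H_2 = 0.

Order the vertices as 1 < 2 < 3 < 4 < 5 < 6. Listing each simplex with vertices in this order, K has dimension 2 with simplices:

  0-simplices (6): [1], [2], [3], [4], [5], [6]
  1-simplices (12): [1,2], [1,5], [1,6], [2,3], [2,4], [2,5], [2,6], [3,4], [3,5], [3,6], [4,6], [5,6]
  2-simplices (6): [1,2,5], [1,2,6], [2,3,5], [2,4,6], [3,4,6], [3,5,6]

giving chain groups C_0 ≅ Z^6, C_1 ≅ Z^12, C_2 ≅ Z^6.

∂_1: C_1 → C_0 is given by ∂[p,q] = [q] − [p].
The resulting 6×12 matrix has rank 5, and its Smith normal form has invariant factors (1,1,1,1,1).

∂_2: C_2 → C_1 acts by ∂[p,q,r] = [q,r] − [p,r] + [p,q]. For instance
  ∂[3,5,6] = [5,6] − [3,6] + [3,5],
  ∂[2,4,6] = [4,6] − [2,6] + [2,4].
The resulting 12×6 matrix has rank 6, and its Smith normal form has invariant factors (1,1,1,1,1,1).

Reading off H_k = ker ∂_k / im ∂_{k+1}:

  H_0: rank C_0 − rank ∂_1 = 6 − 5 = 1, and the invariant factors of ∂_1 are all 1, so H_0 ≅ Z.
  H_1: rank ker ∂_1 − rank ∂_2 = (12 − 5) − 6 = 1, and the invariant factors of ∂_2 are all 1, so H_1 ≅ Z.
  H_2: rank ker ∂_2 − rank ∂_3 = (6 − 6) − 0 = 0, and there is no ∂_3, so H_2 ≅ 0.

As a check, the Euler characteristic is 6 − 12 + 6 = 0, which agrees with 1 − 1 + 0 = 0.
(K is a triangulation of the cylinder S^1 x I.)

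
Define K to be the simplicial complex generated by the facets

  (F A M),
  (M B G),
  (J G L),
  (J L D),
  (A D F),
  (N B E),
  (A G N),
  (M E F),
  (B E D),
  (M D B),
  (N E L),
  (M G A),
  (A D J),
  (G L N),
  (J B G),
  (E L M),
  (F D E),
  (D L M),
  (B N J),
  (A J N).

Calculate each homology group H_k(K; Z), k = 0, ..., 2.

K has 10 vertices, 30 edges, 20 triangles.
rank ∂_0 = 0, rank ∂_1 = 9 ⇒ b_0 = 10 − 0 − 9 = 1; all invariant factors of ∂_1 are 1 so no torsion. So H_0 ≅ Z.
rank ∂_1 = 9, rank ∂_2 = 20 ⇒ b_1 = 30 − 9 − 20 = 1; ∂_2 has invariant factor(s) [2] giving torsion. So H_1 ≅ Z ⊕ Z_2.
rank ∂_2 = 20, rank ∂_3 = 0 ⇒ b_2 = 20 − 20 − 0 = 0. So H_2 ≅ 0.

H_0 = Z,  H_1 = Z ⊕ Z_2,  H_2 = 0.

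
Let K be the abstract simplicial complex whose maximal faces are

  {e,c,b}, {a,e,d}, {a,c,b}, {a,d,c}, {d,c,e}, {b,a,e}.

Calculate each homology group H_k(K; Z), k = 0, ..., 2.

H_0 ≅ Z,  H_1 = 0,  H_2 ≅ Z.

K has 5 vertices, 9 edges, 6 triangles.
rank ∂_0 = 0, rank ∂_1 = 4 ⇒ b_0 = 5 − 0 − 4 = 1; all invariant factors of ∂_1 are 1 so no torsion. So H_0 ≅ Z.
rank ∂_1 = 4, rank ∂_2 = 5 ⇒ b_1 = 9 − 4 − 5 = 0; all invariant factors of ∂_2 are 1 so no torsion. So H_1 ≅ 0.
rank ∂_2 = 5, rank ∂_3 = 0 ⇒ b_2 = 6 − 5 − 0 = 1. So H_2 ≅ Z.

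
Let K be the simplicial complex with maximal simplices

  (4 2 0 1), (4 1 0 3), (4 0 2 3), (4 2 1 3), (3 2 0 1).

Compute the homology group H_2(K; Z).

H_2 ≅ 0.

K has 5 vertices, 10 edges, 10 triangles, 5 3-simplices.
rank ∂_2 = 6, rank ∂_3 = 4 ⇒ b_2 = 10 − 6 − 4 = 0; all invariant factors of ∂_3 are 1 so no torsion. So H_2 ≅ 0.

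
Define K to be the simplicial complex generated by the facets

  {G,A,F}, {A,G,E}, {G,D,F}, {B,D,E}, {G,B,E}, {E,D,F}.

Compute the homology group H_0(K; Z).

H_0 = Z.

Order the vertices as A < B < D < E < F < G. Listing each simplex with vertices in this order, K has dimension 2 with simplices:

  0-simplices (6): A, B, D, E, F, G
  1-simplices (12): AE, AF, AG, BD, BE, BG, DE, DF, DG, EF, EG, FG
  2-simplices (6): AEG, AFG, BDE, BEG, DEF, DFG

giving chain groups C_0 ≅ Z^6, C_1 ≅ Z^12, C_2 ≅ Z^6.

The boundary map ∂_1: C_1 → C_0 maps an edge to its endpoints' difference, ∂[p,q] = q − p.
The 6×12 boundary matrix has rank 5 and Smith normal form diag(1,1,1,1,1).

∂_2: C_2 → C_1 acts by ∂[p,q,r] = [q,r] − [p,r] + [p,q]. For instance
  ∂BDE = DE − BE + BD,
  ∂DEF = EF − DF + DE.
As a 12×6 matrix over Z this has rank 6, with invariant factors (1,1,1,1,1,1).

Computing H_k = (kernel of ∂_k) / (image of ∂_{k+1}):

  H_0: rank C_0 − rank ∂_1 = 6 − 5 = 1, and the invariant factors of ∂_1 are all 1, so H_0 = Z.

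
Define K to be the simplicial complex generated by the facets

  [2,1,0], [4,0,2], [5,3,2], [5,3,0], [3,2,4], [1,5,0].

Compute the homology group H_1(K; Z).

K has 6 vertices, 12 edges, 6 triangles.
rank ∂_1 = 5, rank ∂_2 = 6 ⇒ b_1 = 12 − 5 − 6 = 1; all invariant factors of ∂_2 are 1 so no torsion. So H_1 ≅ Z.

H_1 = Z.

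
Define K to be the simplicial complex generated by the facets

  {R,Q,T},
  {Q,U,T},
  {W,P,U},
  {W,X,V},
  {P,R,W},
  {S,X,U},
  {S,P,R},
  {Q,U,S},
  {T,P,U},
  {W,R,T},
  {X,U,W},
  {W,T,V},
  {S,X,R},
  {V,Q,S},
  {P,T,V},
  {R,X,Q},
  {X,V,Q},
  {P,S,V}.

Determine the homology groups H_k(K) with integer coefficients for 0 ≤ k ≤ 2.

We work with the vertex ordering P < Q < R < S < T < U < V < W < X. The simplices of K, each written with vertices in increasing order, are:

  0-simplices (9): P, Q, R, S, T, U, V, W, X
  1-simplices (27): PR, PS, PT, PU, PV, PW, QR, QS, QT, QU, QV, QX, RS, RT, RW, RX, SU, SV, SX, TU, TV, TW, UW, UX, VW, VX, WX
  2-simplices (18): PRS, PRW, PSV, PTU, PTV, PUW, QRT, QRX, QSU, QSV, QTU, QVX, RSX, RTW, SUX, TVW, UWX, VWX

giving chain groups C_0 ≅ Z^9, C_1 ≅ Z^27, C_2 ≅ Z^18.

∂_1: C_1 → C_0 is given by ∂[p,q] = [q] − [p]. For instance
  ∂TW = W − T.
The resulting 9×27 matrix has rank 8, and its Smith normal form has invariant factors (1,1,1,1,1,1,1,1).

The boundary map ∂_2: C_2 → C_1 maps a triangle to the signed sum of its edges. For instance
  ∂UWX = WX − UX + UW,
  ∂TVW = VW − TW + TV.
This gives a 27×18 integer matrix of rank 18; reducing to Smith normal form yields diagonal entries (1,1,1,1,1,1,1,1,1,1,1,1,1,1,1,1,1,2).

From H_k ≅ ker(∂_k) / im(∂_{k+1}) we obtain:

  H_0: rank C_0 − rank ∂_1 = 9 − 8 = 1, and the invariant factors of ∂_1 are all 1, so H_0 = Z.
  H_1: rank ker ∂_1 − rank ∂_2 = (27 − 8) − 18 = 1, and ∂_2 has invariant factor 2 > 1, so H_1 = Z × Z/2.
  H_2: rank ker ∂_2 − rank ∂_3 = (18 − 18) − 0 = 0, and there is no ∂_3, so H_2 = 0.

(K is a triangulation of the Klein bottle.)

H_0 = Z,  H_1 = Z × Z/2,  H_2 = 0.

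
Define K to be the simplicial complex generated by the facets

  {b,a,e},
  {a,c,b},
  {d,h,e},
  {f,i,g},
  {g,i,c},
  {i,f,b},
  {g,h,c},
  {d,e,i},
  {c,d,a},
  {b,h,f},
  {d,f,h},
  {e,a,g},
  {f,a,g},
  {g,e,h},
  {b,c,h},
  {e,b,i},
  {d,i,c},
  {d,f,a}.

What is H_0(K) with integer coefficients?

H_0 ≅ Z.

Take the total order a < b < c < d < e < f < g < h < i on the vertex set. Then K (dimension 2) consists of the simplices:

  0-simplices (9): a, b, c, d, e, f, g, h, i
  1-simplices (27): ab, ac, ad, ae, af, ag, bc, be, bf, bh, bi, cd, cg, ch, ci, de, df, dh, di, eg, eh, ei, fg, fh, fi, gh, gi
  2-simplices (18): abc, abe, acd, adf, aeg, afg, bch, bei, bfh, bfi, cdi, cgh, cgi, deh, dei, dfh, egh, fgi

giving chain groups C_0 ≅ Z^9, C_1 ≅ Z^27, C_2 ≅ Z^18.

The boundary map ∂_1: C_1 → C_0 is given by ∂[p,q] = [q] − [p]. For instance
  ∂df = f − d.
The 9×27 boundary matrix has rank 8 and Smith normal form diag(1,1,1,1,1,1,1,1).

The boundary map ∂_2: C_2 → C_1 acts by ∂[p,q,r] = [q,r] − [p,r] + [p,q]. For instance
  ∂bei = ei − bi + be,
  ∂cgh = gh − ch + cg.
The resulting 27×18 matrix has rank 17, and its Smith normal form has invariant factors (1,1,1,1,1,1,1,1,1,1,1,1,1,1,1,1,1).

Now H_k = ker ∂_k / im ∂_{k+1}, so:

  H_0: rank C_0 − rank ∂_1 = 9 − 8 = 1, and the invariant factors of ∂_1 are all 1, so H_0 = Z.

(K is a triangulation of the torus T^2.)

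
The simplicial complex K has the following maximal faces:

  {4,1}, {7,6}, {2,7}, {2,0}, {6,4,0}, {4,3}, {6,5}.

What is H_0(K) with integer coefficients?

H_0 ≅ Z.

Take the total order 0 < 1 < 2 < 3 < 4 < 5 < 6 < 7 on the vertex set. Then K (dimension 2) consists of the simplices:

  0-simplices (8): [0], [1], [2], [3], [4], [5], [6], [7]
  1-simplices (9): [0,2], [0,4], [0,6], [1,4], [2,7], [3,4], [4,6], [5,6], [6,7]
  2-simplices (1): [0,4,6]

Hence C_0 ≅ Z^8, C_1 ≅ Z^9, C_2 ≅ Z^1.

∂_1: C_1 → C_0 sends each edge [p,q] (with p < q) to q − p. For instance
  ∂[2,7] = [7] − [2].
The 8×9 boundary matrix has rank 7 and Smith normal form diag(1,1,1,1,1,1,1).

Boundary ∂_2: C_2 → C_1 acts by ∂[p,q,r] = [q,r] − [p,r] + [p,q]. For instance
  ∂[0,4,6] = [4,6] − [0,6] + [0,4].
This gives a 9×1 integer matrix of rank 1; reducing to Smith normal form yields diagonal entries (1).

Reading off H_k = ker ∂_k / im ∂_{k+1}:

  H_0: rank C_0 − rank ∂_1 = 8 − 7 = 1, and the invariant factors of ∂_1 are all 1, so H_0 ≅ Z.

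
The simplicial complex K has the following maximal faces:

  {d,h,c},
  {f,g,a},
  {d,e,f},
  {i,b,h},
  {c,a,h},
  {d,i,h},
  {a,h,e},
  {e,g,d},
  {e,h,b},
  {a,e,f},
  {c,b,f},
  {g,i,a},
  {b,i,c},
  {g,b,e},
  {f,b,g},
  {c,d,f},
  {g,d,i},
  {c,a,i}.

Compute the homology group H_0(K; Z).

We work with the vertex ordering a < b < c < d < e < f < g < h < i. The simplices of K, each written with vertices in increasing order, are:

  0-simplices (9): a, b, c, d, e, f, g, h, i
  1-simplices (27): ac, ae, af, ag, ah, ai, bc, be, bf, bg, bh, bi, cd, cf, ch, ci, de, df, dg, dh, di, ef, eg, eh, fg, gi, hi
  2-simplices (18): ach, aci, aef, aeh, afg, agi, bcf, bci, beg, beh, bfg, bhi, cdf, cdh, def, deg, dgi, dhi

giving chain groups C_0 ≅ Z^9, C_1 ≅ Z^27, C_2 ≅ Z^18.

∂_1: C_1 → C_0 is given by ∂[p,q] = [q] − [p].
As a 9×27 matrix over Z this has rank 8, with invariant factors (1,1,1,1,1,1,1,1).

Boundary ∂_2: C_2 → C_1 acts by ∂[p,q,r] = [q,r] − [p,r] + [p,q]. For instance
  ∂cdf = df − cf + cd,
  ∂deg = eg − dg + de.
The resulting 27×18 matrix has rank 18, and its Smith normal form has invariant factors (1,1,1,1,1,1,1,1,1,1,1,1,1,1,1,1,1,2).

Now H_k = ker ∂_k / im ∂_{k+1}, so:

  H_0: rank C_0 − rank ∂_1 = 9 − 8 = 1, and the invariant factors of ∂_1 are all 1, so H_0 = Z.

H_0 ≅ Z.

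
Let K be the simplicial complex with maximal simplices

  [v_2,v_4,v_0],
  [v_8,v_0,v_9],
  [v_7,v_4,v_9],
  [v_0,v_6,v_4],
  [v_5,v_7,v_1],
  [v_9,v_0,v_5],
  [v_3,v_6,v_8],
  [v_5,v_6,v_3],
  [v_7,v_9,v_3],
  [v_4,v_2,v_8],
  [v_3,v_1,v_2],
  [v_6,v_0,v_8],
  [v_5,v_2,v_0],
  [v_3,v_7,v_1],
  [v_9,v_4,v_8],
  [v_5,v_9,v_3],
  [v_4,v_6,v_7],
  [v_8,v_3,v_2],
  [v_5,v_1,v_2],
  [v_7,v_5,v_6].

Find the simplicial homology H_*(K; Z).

Order the vertices as v_0 < v_1 < v_2 < v_3 < v_4 < v_5 < v_6 < v_7 < v_8 < v_9. Listing each simplex with vertices in this order, K has dimension 2 with simplices:

  0-simplices (10): [v_0], [v_1], [v_2], [v_3], [v_4], [v_5], [v_6], [v_7], [v_8], [v_9]
  1-simplices (30): (30 of them)
  2-simplices (20): (20 of them)

so the chain groups are C_0 ≅ Z^10, C_1 ≅ Z^30, C_2 ≅ Z^20.

∂_1: C_1 → C_0 sends each edge [p,q] (with p < q) to q − p. For instance
  ∂[v_7,v_9] = [v_9] − [v_7].
This gives a 10×30 integer matrix of rank 9; reducing to Smith normal form yields diagonal entries (1,1,1,1,1,1,1,1,1).

The boundary map ∂_2: C_2 → C_1 sends each 2-simplex [p,q,r] to [q,r] − [p,r] + [p,q]. For instance
  ∂[v_0,v_2,v_4] = [v_2,v_4] − [v_0,v_4] + [v_0,v_2],
  ∂[v_1,v_5,v_7] = [v_5,v_7] − [v_1,v_7] + [v_1,v_5].
The resulting 30×20 matrix has rank 20, and its Smith normal form has invariant factors (1,1,1,1,1,1,1,1,1,1,1,1,1,1,1,1,1,1,1,2).

Reading off H_k = ker ∂_k / im ∂_{k+1}:

  H_0: rank C_0 − rank ∂_1 = 10 − 9 = 1, and the invariant factors of ∂_1 are all 1, so H_0 ≅ Z.
  H_1: rank ker ∂_1 − rank ∂_2 = (30 − 9) − 20 = 1, and ∂_2 has invariant factor 2 > 1, so H_1 ≅ Z × Z/2.
  H_2: rank ker ∂_2 − rank ∂_3 = (20 − 20) − 0 = 0, and there is no ∂_3, so H_2 ≅ 0.

H_0 = Z,  H_1 = Z × Z/2,  H_2 = 0.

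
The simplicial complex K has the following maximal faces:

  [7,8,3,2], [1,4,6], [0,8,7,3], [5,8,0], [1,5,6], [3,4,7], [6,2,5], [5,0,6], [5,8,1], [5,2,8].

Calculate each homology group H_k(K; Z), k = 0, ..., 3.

H_0 ≅ Z,  H_1 ≅ Z,  H_2 = 0,  H_3 = 0.

Order the vertices as 0 < 1 < 2 < 3 < 4 < 5 < 6 < 7 < 8. Listing each simplex with vertices in this order, K has dimension 3 with simplices:

  0-simplices (9): [0], [1], [2], [3], [4], [5], [6], [7], [8]
  1-simplices (22): [0,3], [0,5], [0,6], [0,7], [0,8], [1,4], [1,5], [1,6], [1,8], [2,3], [2,5], [2,6], [2,7], [2,8], [3,4], [3,7], [3,8], [4,6], [4,7], [5,6], [5,8], [7,8]
  2-simplices (15): [0,3,7], [0,3,8], [0,5,6], [0,5,8], [0,7,8], [1,4,6], [1,5,6], [1,5,8], [2,3,7], [2,3,8], [2,5,6], [2,5,8], [2,7,8], [3,4,7], [3,7,8]
  3-simplices (2): [0,3,7,8], [2,3,7,8]

so the chain groups are C_0 ≅ Z^9, C_1 ≅ Z^22, C_2 ≅ Z^15, C_3 ≅ Z^2.

∂_1: C_1 → C_0 sends each edge [p,q] (with p < q) to q − p. For instance
  ∂[7,8] = [8] − [7].
As a 9×22 matrix over Z this has rank 8, with invariant factors (1,1,1,1,1,1,1,1).

∂_2: C_2 → C_1 sends each 2-simplex [p,q,r] to [q,r] − [p,r] + [p,q]. For instance
  ∂[1,5,8] = [5,8] − [1,8] + [1,5],
  ∂[0,7,8] = [7,8] − [0,8] + [0,7].
The 22×15 boundary matrix has rank 13 and Smith normal form diag(1,1,1,1,1,1,1,1,1,1,1,1,1).

∂_3: C_3 → C_2 sends each 3-simplex σ to the alternating sum Σ_i (−1)^i (σ with its i-th vertex removed). For instance
  ∂[2,3,7,8] = [3,7,8] − [2,7,8] + [2,3,8] − [2,3,7],
  ∂[0,3,7,8] = [3,7,8] − [0,7,8] + [0,3,8] − [0,3,7].
The 15×2 boundary matrix has rank 2 and Smith normal form diag(1,1).

Now H_k = ker ∂_k / im ∂_{k+1}, so:

  H_0: rank C_0 − rank ∂_1 = 9 − 8 = 1, and the invariant factors of ∂_1 are all 1, so H_0 ≅ Z.
  H_1: rank ker ∂_1 − rank ∂_2 = (22 − 8) − 13 = 1, and the invariant factors of ∂_2 are all 1, so H_1 ≅ Z.
  H_2: rank ker ∂_2 − rank ∂_3 = (15 − 13) − 2 = 0, and the invariant factors of ∂_3 are all 1, so H_2 ≅ 0.
  H_3: rank ker ∂_3 − rank ∂_4 = (2 − 2) − 0 = 0, and there is no ∂_4, so H_3 ≅ 0.

As a check, the Euler characteristic is 9 − 22 + 15 − 2 = 0, which agrees with 1 − 1 + 0 − 0 = 0.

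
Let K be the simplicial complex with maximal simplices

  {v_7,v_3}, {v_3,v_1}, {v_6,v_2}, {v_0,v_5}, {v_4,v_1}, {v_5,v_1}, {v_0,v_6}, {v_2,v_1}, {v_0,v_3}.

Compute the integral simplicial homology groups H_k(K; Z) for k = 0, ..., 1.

We work with the vertex ordering v_0 < v_1 < v_2 < v_3 < v_4 < v_5 < v_6 < v_7. The simplices of K, each written with vertices in increasing order, are:

  0-simplices (8): [v_0], [v_1], [v_2], [v_3], [v_4], [v_5], [v_6], [v_7]
  1-simplices (9): [v_0,v_3], [v_0,v_5], [v_0,v_6], [v_1,v_2], [v_1,v_3], [v_1,v_4], [v_1,v_5], [v_2,v_6], [v_3,v_7]

Hence C_0 ≅ Z^8, C_1 ≅ Z^9.

The boundary map ∂_1: C_1 → C_0 maps an edge to its endpoints' difference, ∂[p,q] = q − p. For instance
  ∂[v_0,v_5] = [v_5] − [v_0].
This gives a 8×9 integer matrix of rank 7; reducing to Smith normal form yields diagonal entries (1,1,1,1,1,1,1).

Reading off H_k = ker ∂_k / im ∂_{k+1}:

  H_0: rank C_0 − rank ∂_1 = 8 − 7 = 1, and the invariant factors of ∂_1 are all 1, so H_0 ≅ Z.
  H_1: rank ker ∂_1 − rank ∂_2 = (9 − 7) − 0 = 2, and there is no ∂_2, so H_1 ≅ Z^2.

H_0 ≅ Z,  H_1 ≅ Z^2.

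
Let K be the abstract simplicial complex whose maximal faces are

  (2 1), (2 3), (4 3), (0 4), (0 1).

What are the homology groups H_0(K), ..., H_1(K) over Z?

H_0 = Z,  H_1 = Z.

Fix the vertex order 0 < 1 < 2 < 3 < 4 and write every simplex with vertices in increasing order. Then dim K = 1 and the simplices of K are:

  0-simplices (5): [0], [1], [2], [3], [4]
  1-simplices (5): [0,1], [0,4], [1,2], [2,3], [3,4]

giving chain groups C_0 ≅ Z^5, C_1 ≅ Z^5.

∂_1: C_1 → C_0 maps an edge to its endpoints' difference, ∂[p,q] = q − p. For instance
  ∂[3,4] = [4] − [3].
The resulting 5×5 matrix has rank 4, and its Smith normal form has invariant factors (1,1,1,1).

Now H_k = ker ∂_k / im ∂_{k+1}, so:

  H_0: rank C_0 − rank ∂_1 = 5 − 4 = 1, and the invariant factors of ∂_1 are all 1, so H_0 = Z.
  H_1: rank ker ∂_1 − rank ∂_2 = (5 − 4) − 0 = 1, and there is no ∂_2, so H_1 = Z.

As a check, the Euler characteristic is 5 − 5 = 0, which agrees with 1 − 1 = 0.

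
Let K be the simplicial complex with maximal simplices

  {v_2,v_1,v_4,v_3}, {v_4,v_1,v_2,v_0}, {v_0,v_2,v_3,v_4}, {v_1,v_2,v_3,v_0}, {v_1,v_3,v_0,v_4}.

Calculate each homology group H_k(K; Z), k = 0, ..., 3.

H_0 ≅ Z,  H_1 = 0,  H_2 = 0,  H_3 ≅ Z.

Order the vertices as v_0 < v_1 < v_2 < v_3 < v_4. Listing each simplex with vertices in this order, K has dimension 3 with simplices:

  0-simplices (5): [v_0], [v_1], [v_2], [v_3], [v_4]
  1-simplices (10): [v_0,v_1], [v_0,v_2], [v_0,v_3], [v_0,v_4], [v_1,v_2], [v_1,v_3], [v_1,v_4], [v_2,v_3], [v_2,v_4], [v_3,v_4]
  2-simplices (10): [v_0,v_1,v_2], [v_0,v_1,v_3], [v_0,v_1,v_4], [v_0,v_2,v_3], [v_0,v_2,v_4], [v_0,v_3,v_4], [v_1,v_2,v_3], [v_1,v_2,v_4], [v_1,v_3,v_4], [v_2,v_3,v_4]
  3-simplices (5): [v_0,v_1,v_2,v_3], [v_0,v_1,v_2,v_4], [v_0,v_1,v_3,v_4], [v_0,v_2,v_3,v_4], [v_1,v_2,v_3,v_4]

giving chain groups C_0 ≅ Z^5, C_1 ≅ Z^10, C_2 ≅ Z^10, C_3 ≅ Z^5.

The boundary map ∂_1: C_1 → C_0 maps an edge to its endpoints' difference, ∂[p,q] = q − p. For instance
  ∂[v_0,v_3] = [v_3] − [v_0].
The resulting 5×10 matrix has rank 4, and its Smith normal form has invariant factors (1,1,1,1).

Boundary ∂_2: C_2 → C_1 sends each 2-simplex [p,q,r] to [q,r] − [p,r] + [p,q]. For instance
  ∂[v_1,v_3,v_4] = [v_3,v_4] − [v_1,v_4] + [v_1,v_3],
  ∂[v_0,v_1,v_2] = [v_1,v_2] − [v_0,v_2] + [v_0,v_1].
As a 10×10 matrix over Z this has rank 6, with invariant factors (1,1,1,1,1,1).

Boundary ∂_3: C_3 → C_2 sends each 3-simplex σ to the alternating sum Σ_i (−1)^i (σ with its i-th vertex removed). For instance
  ∂[v_0,v_2,v_3,v_4] = [v_2,v_3,v_4] − [v_0,v_3,v_4] + [v_0,v_2,v_4] − [v_0,v_2,v_3],
  ∂[v_0,v_1,v_3,v_4] = [v_1,v_3,v_4] − [v_0,v_3,v_4] + [v_0,v_1,v_4] − [v_0,v_1,v_3].
The resulting 10×5 matrix has rank 4, and its Smith normal form has invariant factors (1,1,1,1).

Reading off H_k = ker ∂_k / im ∂_{k+1}:

  H_0: rank C_0 − rank ∂_1 = 5 − 4 = 1, and the invariant factors of ∂_1 are all 1, so H_0 ≅ Z.
  H_1: rank ker ∂_1 − rank ∂_2 = (10 − 4) − 6 = 0, and the invariant factors of ∂_2 are all 1, so H_1 ≅ 0.
  H_2: rank ker ∂_2 − rank ∂_3 = (10 − 6) − 4 = 0, and the invariant factors of ∂_3 are all 1, so H_2 ≅ 0.
  H_3: rank ker ∂_3 − rank ∂_4 = (5 − 4) − 0 = 1, and there is no ∂_4, so H_3 ≅ Z.

As a check, the Euler characteristic is 5 − 10 + 10 − 5 = 0, which agrees with 1 − 0 + 0 − 1 = 0.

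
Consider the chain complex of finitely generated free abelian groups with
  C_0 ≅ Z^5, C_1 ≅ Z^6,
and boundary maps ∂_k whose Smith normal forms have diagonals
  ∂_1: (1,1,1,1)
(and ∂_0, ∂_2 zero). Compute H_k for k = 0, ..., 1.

H_0 ≅ Z,  H_1 ≅ Z^2.

H_0: b_0 = 5 − 0 − 4 = 1; torsion from ∂_1 factors > 1: none. So H_0 ≅ Z.
H_1: b_1 = 6 − 4 − 0 = 2; torsion from ∂_2 factors > 1: none. So H_1 ≅ Z^2.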